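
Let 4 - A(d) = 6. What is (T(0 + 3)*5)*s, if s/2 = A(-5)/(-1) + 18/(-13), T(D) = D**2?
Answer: 720/13 ≈ 55.385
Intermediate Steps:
A(d) = -2 (A(d) = 4 - 1*6 = 4 - 6 = -2)
s = 16/13 (s = 2*(-2/(-1) + 18/(-13)) = 2*(-2*(-1) + 18*(-1/13)) = 2*(2 - 18/13) = 2*(8/13) = 16/13 ≈ 1.2308)
(T(0 + 3)*5)*s = ((0 + 3)**2*5)*(16/13) = (3**2*5)*(16/13) = (9*5)*(16/13) = 45*(16/13) = 720/13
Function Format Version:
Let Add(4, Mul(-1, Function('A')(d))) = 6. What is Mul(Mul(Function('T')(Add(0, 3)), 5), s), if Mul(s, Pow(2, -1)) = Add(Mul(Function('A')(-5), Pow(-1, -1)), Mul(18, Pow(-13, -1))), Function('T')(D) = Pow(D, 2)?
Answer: Rational(720, 13) ≈ 55.385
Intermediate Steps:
Function('A')(d) = -2 (Function('A')(d) = Add(4, Mul(-1, 6)) = Add(4, -6) = -2)
s = Rational(16, 13) (s = Mul(2, Add(Mul(-2, Pow(-1, -1)), Mul(18, Pow(-13, -1)))) = Mul(2, Add(Mul(-2, -1), Mul(18, Rational(-1, 13)))) = Mul(2, Add(2, Rational(-18, 13))) = Mul(2, Rational(8, 13)) = Rational(16, 13) ≈ 1.2308)
Mul(Mul(Function('T')(Add(0, 3)), 5), s) = Mul(Mul(Pow(Add(0, 3), 2), 5), Rational(16, 13)) = Mul(Mul(Pow(3, 2), 5), Rational(16, 13)) = Mul(Mul(9, 5), Rational(16, 13)) = Mul(45, Rational(16, 13)) = Rational(720, 13)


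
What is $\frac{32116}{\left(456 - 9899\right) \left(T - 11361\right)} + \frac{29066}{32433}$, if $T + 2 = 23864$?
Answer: $\frac{8596768990}{9595530081} \approx 0.89591$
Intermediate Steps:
$T = 23862$ ($T = -2 + 23864 = 23862$)
$\frac{32116}{\left(456 - 9899\right) \left(T - 11361\right)} + \frac{29066}{32433} = \frac{32116}{\left(456 - 9899\right) \left(23862 - 11361\right)} + \frac{29066}{32433} = \frac{32116}{\left(-9443\right) 12501} + 29066 \cdot \frac{1}{32433} = \frac{32116}{-118046943} + \frac{29066}{32433} = 32116 \left(- \frac{1}{118046943}\right) + \frac{29066}{32433} = - \frac{4588}{16863849} + \frac{29066}{32433} = \frac{8596768990}{9595530081}$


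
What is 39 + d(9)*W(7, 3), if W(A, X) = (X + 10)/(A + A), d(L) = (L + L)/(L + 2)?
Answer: 3120/77 ≈ 40.519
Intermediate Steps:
d(L) = 2*L/(2 + L) (d(L) = (2*L)/(2 + L) = 2*L/(2 + L))
W(A, X) = (10 + X)/(2*A) (W(A, X) = (10 + X)/((2*A)) = (10 + X)*(1/(2*A)) = (10 + X)/(2*A))
39 + d(9)*W(7, 3) = 39 + (2*9/(2 + 9))*((½)*(10 + 3)/7) = 39 + (2*9/11)*((½)*(⅐)*13) = 39 + (2*9*(1/11))*(13/14) = 39 + (18/11)*(13/14) = 39 + 117/77 = 3120/77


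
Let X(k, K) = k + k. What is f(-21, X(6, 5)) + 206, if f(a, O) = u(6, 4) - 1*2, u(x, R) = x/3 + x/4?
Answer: 415/2 ≈ 207.50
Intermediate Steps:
X(k, K) = 2*k
u(x, R) = 7*x/12 (u(x, R) = x*(⅓) + x*(¼) = x/3 + x/4 = 7*x/12)
f(a, O) = 3/2 (f(a, O) = (7/12)*6 - 1*2 = 7/2 - 2 = 3/2)
f(-21, X(6, 5)) + 206 = 3/2 + 206 = 415/2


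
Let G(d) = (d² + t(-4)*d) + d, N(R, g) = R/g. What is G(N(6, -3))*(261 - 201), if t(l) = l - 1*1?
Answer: 720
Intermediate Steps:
t(l) = -1 + l (t(l) = l - 1 = -1 + l)
G(d) = d² - 4*d (G(d) = (d² + (-1 - 4)*d) + d = (d² - 5*d) + d = d² - 4*d)
G(N(6, -3))*(261 - 201) = ((6/(-3))*(-4 + 6/(-3)))*(261 - 201) = ((6*(-⅓))*(-4 + 6*(-⅓)))*60 = -2*(-4 - 2)*60 = -2*(-6)*60 = 12*60 = 720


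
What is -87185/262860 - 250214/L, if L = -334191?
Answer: 187870819/450489468 ≈ 0.41704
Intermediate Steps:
-87185/262860 - 250214/L = -87185/262860 - 250214/(-334191) = -87185*1/262860 - 250214*(-1/334191) = -17437/52572 + 250214/334191 = 187870819/450489468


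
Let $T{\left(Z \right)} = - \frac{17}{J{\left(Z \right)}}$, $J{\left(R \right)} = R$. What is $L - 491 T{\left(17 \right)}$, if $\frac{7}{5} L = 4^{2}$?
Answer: $\frac{3517}{7} \approx 502.43$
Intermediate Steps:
$L = \frac{80}{7}$ ($L = \frac{5 \cdot 4^{2}}{7} = \frac{5}{7} \cdot 16 = \frac{80}{7} \approx 11.429$)
$T{\left(Z \right)} = - \frac{17}{Z}$
$L - 491 T{\left(17 \right)} = \frac{80}{7} - 491 \left(- \frac{17}{17}\right) = \frac{80}{7} - 491 \left(\left(-17\right) \frac{1}{17}\right) = \frac{80}{7} - -491 = \frac{80}{7} + 491 = \frac{3517}{7}$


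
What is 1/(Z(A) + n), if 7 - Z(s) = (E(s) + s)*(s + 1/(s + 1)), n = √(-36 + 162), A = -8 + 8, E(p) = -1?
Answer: -4/31 + 3*√14/62 ≈ 0.052016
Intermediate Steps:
A = 0
n = 3*√14 (n = √126 = 3*√14 ≈ 11.225)
Z(s) = 7 - (-1 + s)*(s + 1/(1 + s)) (Z(s) = 7 - (-1 + s)*(s + 1/(s + 1)) = 7 - (-1 + s)*(s + 1/(1 + s)))
1/(Z(A) + n) = 1/((8 - 1*0³ + 7*0)/(1 + 0) + 3*√14) = 1/((8 - 1*0 + 0)/1 + 3*√14) = 1/(1*(8 + 0 + 0) + 3*√14) = 1/(1*8 + 3*√14) = 1/(8 + 3*√14)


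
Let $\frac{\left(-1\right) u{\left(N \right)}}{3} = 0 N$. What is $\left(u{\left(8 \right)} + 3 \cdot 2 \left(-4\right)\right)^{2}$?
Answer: $576$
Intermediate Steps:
$u{\left(N \right)} = 0$ ($u{\left(N \right)} = - 3 \cdot 0 N = \left(-3\right) 0 = 0$)
$\left(u{\left(8 \right)} + 3 \cdot 2 \left(-4\right)\right)^{2} = \left(0 + 3 \cdot 2 \left(-4\right)\right)^{2} = \left(0 + 6 \left(-4\right)\right)^{2} = \left(0 - 24\right)^{2} = \left(-24\right)^{2} = 576$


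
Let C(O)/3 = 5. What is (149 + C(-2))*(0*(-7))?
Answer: 0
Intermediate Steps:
C(O) = 15 (C(O) = 3*5 = 15)
(149 + C(-2))*(0*(-7)) = (149 + 15)*(0*(-7)) = 164*0 = 0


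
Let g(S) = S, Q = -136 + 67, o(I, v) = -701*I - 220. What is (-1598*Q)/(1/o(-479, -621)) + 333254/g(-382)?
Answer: 7066886466851/191 ≈ 3.6999e+10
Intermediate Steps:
o(I, v) = -220 - 701*I
Q = -69
(-1598*Q)/(1/o(-479, -621)) + 333254/g(-382) = (-1598*(-69))/(1/(-220 - 701*(-479))) + 333254/(-382) = 110262/(1/(-220 + 335779)) + 333254*(-1/382) = 110262/(1/335559) - 166627/191 = 110262*335559 - 166627/191 = 36999406458 - 166627/191 = 7066886466851/191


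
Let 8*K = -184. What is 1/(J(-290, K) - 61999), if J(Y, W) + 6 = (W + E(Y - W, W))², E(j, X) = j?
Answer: 1/22095 ≈ 4.5259e-5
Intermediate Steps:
K = -23 (K = (⅛)*(-184) = -23)
J(Y, W) = -6 + Y² (J(Y, W) = -6 + (W + (Y - W))² = -6 + Y²)
1/(J(-290, K) - 61999) = 1/((-6 + (-290)²) - 61999) = 1/((-6 + 84100) - 61999) = 1/(84094 - 61999) = 1/22095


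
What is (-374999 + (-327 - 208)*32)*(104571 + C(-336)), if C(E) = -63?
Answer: -40979572452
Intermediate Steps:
(-374999 + (-327 - 208)*32)*(104571 + C(-336)) = (-374999 + (-327 - 208)*32)*(104571 - 63) = (-374999 - 535*32)*104508 = (-374999 - 17120)*104508 = -392119*104508 = -40979572452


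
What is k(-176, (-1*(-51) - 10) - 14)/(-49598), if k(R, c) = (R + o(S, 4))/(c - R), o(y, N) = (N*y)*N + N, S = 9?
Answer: 2/719171 ≈ 2.7810e-6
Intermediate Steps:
o(y, N) = N + y*N² (o(y, N) = y*N² + N = N + y*N²)
k(R, c) = (148 + R)/(c - R) (k(R, c) = (R + 4*(1 + 4*9))/(c - R) = (R + 4*(1 + 36))/(c - R) = (R + 4*37)/(c - R) = (R + 148)/(c - R) = (148 + R)/(c - R))
k(-176, (-1*(-51) - 10) - 14)/(-49598) = ((148 - 176)/(((-1*(-51) - 10) - 14) - 1*(-176)))/(-49598) = (-28/(((51 - 10) - 14) + 176))*(-1/49598) = (-28/((41 - 14) + 176))*(-1/49598) = (-28/(27 + 176))*(-1/49598) = (-28/203)*(-1/49598) = ((1/203)*(-28))*(-1/49598) = -4/29*(-1/49598) = 2/719171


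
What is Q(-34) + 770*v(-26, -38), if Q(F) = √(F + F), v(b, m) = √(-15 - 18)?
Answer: 2*I*(√17 + 385*√33) ≈ 4431.6*I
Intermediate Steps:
v(b, m) = I*√33 (v(b, m) = √(-33) = I*√33)
Q(F) = √2*√F (Q(F) = √(2*F) = √2*√F)
Q(-34) + 770*v(-26, -38) = √2*√(-34) + 770*(I*√33) = √2*(I*√34) + 770*I*√33 = 2*I*√17 + 770*I*√33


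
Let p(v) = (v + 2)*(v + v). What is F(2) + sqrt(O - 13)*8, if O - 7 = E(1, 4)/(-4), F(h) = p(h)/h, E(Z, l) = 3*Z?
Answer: 8 + 12*I*sqrt(3) ≈ 8.0 + 20.785*I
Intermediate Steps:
p(v) = 2*v*(2 + v) (p(v) = (2 + v)*(2*v) = 2*v*(2 + v))
F(h) = 4 + 2*h (F(h) = (2*h*(2 + h))/h = 4 + 2*h)
O = 25/4 (O = 7 + (3*1)/(-4) = 7 + 3*(-1/4) = 7 - 3/4 = 25/4 ≈ 6.2500)
F(2) + sqrt(O - 13)*8 = (4 + 2*2) + sqrt(25/4 - 13)*8 = (4 + 4) + sqrt(-27/4)*8 = 8 + (3*I*sqrt(3)/2)*8 = 8 + 12*I*sqrt(3)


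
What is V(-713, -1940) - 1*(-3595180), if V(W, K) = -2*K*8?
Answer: 3626220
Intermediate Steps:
V(W, K) = -16*K
V(-713, -1940) - 1*(-3595180) = -16*(-1940) - 1*(-3595180) = 31040 + 3595180 = 3626220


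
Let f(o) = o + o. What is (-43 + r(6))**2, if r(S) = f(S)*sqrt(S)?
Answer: 2713 - 1032*sqrt(6) ≈ 185.13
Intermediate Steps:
f(o) = 2*o
r(S) = 2*S**(3/2) (r(S) = (2*S)*sqrt(S) = 2*S**(3/2))
(-43 + r(6))**2 = (-43 + 2*6**(3/2))**2 = (-43 + 2*(6*sqrt(6)))**2 = (-43 + 12*sqrt(6))**2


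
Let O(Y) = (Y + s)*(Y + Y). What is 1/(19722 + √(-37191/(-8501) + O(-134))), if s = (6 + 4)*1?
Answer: 167656722/3306243328861 - √2401893137923/3306243328861 ≈ 5.0240e-5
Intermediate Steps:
s = 10 (s = 10*1 = 10)
O(Y) = 2*Y*(10 + Y) (O(Y) = (Y + 10)*(Y + Y) = (10 + Y)*(2*Y) = 2*Y*(10 + Y))
1/(19722 + √(-37191/(-8501) + O(-134))) = 1/(19722 + √(-37191/(-8501) + 2*(-134)*(10 - 134))) = 1/(19722 + √(-37191*(-1/8501) + 2*(-134)*(-124))) = 1/(19722 + √(37191/8501 + 33232)) = 1/(19722 + √(282542423/8501)) = 1/(19722 + √2401893137923/8501)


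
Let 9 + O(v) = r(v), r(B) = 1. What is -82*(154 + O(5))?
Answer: -11972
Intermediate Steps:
O(v) = -8 (O(v) = -9 + 1 = -8)
-82*(154 + O(5)) = -82*(154 - 8) = -82*146 = -11972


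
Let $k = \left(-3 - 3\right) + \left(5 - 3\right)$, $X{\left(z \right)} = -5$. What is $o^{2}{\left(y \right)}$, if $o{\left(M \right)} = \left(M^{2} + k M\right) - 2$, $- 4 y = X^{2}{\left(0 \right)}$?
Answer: $\frac{986049}{256} \approx 3851.8$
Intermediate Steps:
$y = - \frac{25}{4}$ ($y = - \frac{\left(-5\right)^{2}}{4} = \left(- \frac{1}{4}\right) 25 = - \frac{25}{4} \approx -6.25$)
$k = -4$ ($k = -6 + \left(5 - 3\right) = -6 + 2 = -4$)
$o{\left(M \right)} = -2 + M^{2} - 4 M$ ($o{\left(M \right)} = \left(M^{2} - 4 M\right) - 2 = -2 + M^{2} - 4 M$)
$o^{2}{\left(y \right)} = \left(-2 + \left(- \frac{25}{4}\right)^{2} - -25\right)^{2} = \left(-2 + \frac{625}{16} + 25\right)^{2} = \left(\frac{993}{16}\right)^{2} = \frac{986049}{256}$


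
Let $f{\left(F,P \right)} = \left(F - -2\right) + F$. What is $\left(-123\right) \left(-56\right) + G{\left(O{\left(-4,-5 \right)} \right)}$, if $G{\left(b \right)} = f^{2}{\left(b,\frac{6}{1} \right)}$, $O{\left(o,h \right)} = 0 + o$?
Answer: $6924$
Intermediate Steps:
$f{\left(F,P \right)} = 2 + 2 F$ ($f{\left(F,P \right)} = \left(F + 2\right) + F = \left(2 + F\right) + F = 2 + 2 F$)
$O{\left(o,h \right)} = o$
$G{\left(b \right)} = \left(2 + 2 b\right)^{2}$
$\left(-123\right) \left(-56\right) + G{\left(O{\left(-4,-5 \right)} \right)} = \left(-123\right) \left(-56\right) + 4 \left(1 - 4\right)^{2} = 6888 + 4 \left(-3\right)^{2} = 6888 + 4 \cdot 9 = 6888 + 36 = 6924$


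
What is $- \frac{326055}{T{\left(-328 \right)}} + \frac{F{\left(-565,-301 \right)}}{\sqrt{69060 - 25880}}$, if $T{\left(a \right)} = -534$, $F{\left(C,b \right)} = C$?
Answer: $\frac{108685}{178} - \frac{113 \sqrt{10795}}{4318} \approx 607.87$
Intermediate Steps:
$- \frac{326055}{T{\left(-328 \right)}} + \frac{F{\left(-565,-301 \right)}}{\sqrt{69060 - 25880}} = - \frac{326055}{-534} - \frac{565}{\sqrt{69060 - 25880}} = \left(-326055\right) \left(- \frac{1}{534}\right) - \frac{565}{\sqrt{43180}} = \frac{108685}{178} - \frac{565}{2 \sqrt{10795}} = \frac{108685}{178} - 565 \frac{\sqrt{10795}}{21590} = \frac{108685}{178} - \frac{113 \sqrt{10795}}{4318}$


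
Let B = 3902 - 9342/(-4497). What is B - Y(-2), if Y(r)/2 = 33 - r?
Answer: 5747282/1499 ≈ 3834.1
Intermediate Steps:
Y(r) = 66 - 2*r (Y(r) = 2*(33 - r) = 66 - 2*r)
B = 5852212/1499 (B = 3902 - 9342*(-1/4497) = 3902 + 3114/1499 = 5852212/1499 ≈ 3904.1)
B - Y(-2) = 5852212/1499 - (66 - 2*(-2)) = 5852212/1499 - (66 + 4) = 5852212/1499 - 1*70 = 5852212/1499 - 70 = 5747282/1499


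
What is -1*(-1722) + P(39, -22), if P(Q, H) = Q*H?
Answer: 864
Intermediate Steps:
P(Q, H) = H*Q
-1*(-1722) + P(39, -22) = -1*(-1722) - 22*39 = 1722 - 858 = 864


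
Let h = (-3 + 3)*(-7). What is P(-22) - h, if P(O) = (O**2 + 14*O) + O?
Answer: 154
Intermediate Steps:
P(O) = O**2 + 15*O
h = 0 (h = 0*(-7) = 0)
P(-22) - h = -22*(15 - 22) - 1*0 = -22*(-7) + 0 = 154 + 0 = 154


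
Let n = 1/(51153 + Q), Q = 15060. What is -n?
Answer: -1/66213 ≈ -1.5103e-5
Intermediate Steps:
n = 1/66213 (n = 1/(51153 + 15060) = 1/66213 ≈ 1.5103e-5)
-n = -1*1/66213 = -1/66213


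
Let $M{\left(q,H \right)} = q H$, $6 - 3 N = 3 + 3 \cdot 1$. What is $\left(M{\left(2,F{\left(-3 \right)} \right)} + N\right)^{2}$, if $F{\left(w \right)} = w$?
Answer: $36$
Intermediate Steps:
$N = 0$ ($N = 2 - \frac{3 + 3 \cdot 1}{3} = 2 - \frac{3 + 3}{3} = 2 - 2 = 0$)
$M{\left(q,H \right)} = H q$
$\left(M{\left(2,F{\left(-3 \right)} \right)} + N\right)^{2} = \left(\left(-3\right) 2 + 0\right)^{2} = \left(-6 + 0\right)^{2} = \left(-6\right)^{2} = 36$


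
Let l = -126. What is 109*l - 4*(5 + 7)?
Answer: -13782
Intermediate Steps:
109*l - 4*(5 + 7) = 109*(-126) - 4*(5 + 7) = -13734 - 4*12 = -13734 - 48 = -13782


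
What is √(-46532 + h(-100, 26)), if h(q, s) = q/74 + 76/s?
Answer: 4*I*√672832901/481 ≈ 215.71*I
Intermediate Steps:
h(q, s) = 76/s + q/74 (h(q, s) = q*(1/74) + 76/s = q/74 + 76/s = 76/s + q/74)
√(-46532 + h(-100, 26)) = √(-46532 + (76/26 + (1/74)*(-100))) = √(-46532 + (76*(1/26) - 50/37)) = √(-46532 + (38/13 - 50/37)) = √(-46532 + 756/481) = √(-22381136/481) = 4*I*√672832901/481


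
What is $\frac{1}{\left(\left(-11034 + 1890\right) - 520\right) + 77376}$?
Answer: $\frac{1}{67712} \approx 1.4768 \cdot 10^{-5}$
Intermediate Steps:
$\frac{1}{\left(\left(-11034 + 1890\right) - 520\right) + 77376} = \frac{1}{\left(-9144 - 520\right) + 77376} = \frac{1}{-9664 + 77376} = \frac{1}{67712}$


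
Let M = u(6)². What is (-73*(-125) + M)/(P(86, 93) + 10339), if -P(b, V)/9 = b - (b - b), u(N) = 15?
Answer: 1870/1913 ≈ 0.97752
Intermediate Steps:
M = 225 (M = 15² = 225)
P(b, V) = -9*b (P(b, V) = -9*(b - (b - b)) = -9*(b - 1*0) = -9*(b + 0) = -9*b)
(-73*(-125) + M)/(P(86, 93) + 10339) = (-73*(-125) + 225)/(-9*86 + 10339) = (9125 + 225)/(-774 + 10339) = 9350/9565 = 9350*(1/9565) = 1870/1913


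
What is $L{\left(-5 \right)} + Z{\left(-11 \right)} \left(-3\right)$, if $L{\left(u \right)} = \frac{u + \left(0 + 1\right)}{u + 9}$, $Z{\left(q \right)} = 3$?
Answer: $-10$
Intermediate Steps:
$L{\left(u \right)} = \frac{1 + u}{9 + u}$ ($L{\left(u \right)} = \frac{u + 1}{9 + u} = \frac{1 + u}{9 + u}$)
$L{\left(-5 \right)} + Z{\left(-11 \right)} \left(-3\right) = \frac{1 - 5}{9 - 5} + 3 \left(-3\right) = \frac{1}{4} \left(-4\right) - 9 = -1 - 9 = -10$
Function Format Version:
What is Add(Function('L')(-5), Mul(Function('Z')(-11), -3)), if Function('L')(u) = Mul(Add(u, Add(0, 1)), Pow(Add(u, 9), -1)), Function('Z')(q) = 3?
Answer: -10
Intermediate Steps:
Function('L')(u) = Mul(Pow(Add(9, u), -1), Add(1, u)) (Function('L')(u) = Mul(Add(u, 1), Pow(Add(9, u), -1)) = Mul(Add(1, u), Pow(Add(9, u), -1)) = Mul(Pow(Add(9, u), -1), Add(1, u)))
Add(Function('L')(-5), Mul(Function('Z')(-11), -3)) = Add(Mul(Pow(Add(9, -5), -1), Add(1, -5)), Mul(3, -3)) = Add(Mul(Pow(4, -1), -4), -9) = Add(Mul(Rational(1, 4), -4), -9) = Add(-1, -9) = -10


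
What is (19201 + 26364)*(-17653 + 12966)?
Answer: -213563155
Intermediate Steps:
(19201 + 26364)*(-17653 + 12966) = 45565*(-4687) = -213563155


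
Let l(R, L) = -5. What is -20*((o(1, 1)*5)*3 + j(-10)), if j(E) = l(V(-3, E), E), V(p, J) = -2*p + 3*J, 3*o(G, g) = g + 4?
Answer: -400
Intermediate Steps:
o(G, g) = 4/3 + g/3 (o(G, g) = (g + 4)/3 = (4 + g)/3 = 4/3 + g/3)
j(E) = -5
-20*((o(1, 1)*5)*3 + j(-10)) = -20*(((4/3 + (1/3)*1)*5)*3 - 5) = -20*(((4/3 + 1/3)*5)*3 - 5) = -20*(((5/3)*5)*3 - 5) = -20*((25/3)*3 - 5) = -20*(25 - 5) = -20*20 = -400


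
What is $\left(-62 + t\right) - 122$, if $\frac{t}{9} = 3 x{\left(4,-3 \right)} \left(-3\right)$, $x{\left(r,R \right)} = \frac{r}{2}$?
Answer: $-346$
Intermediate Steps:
$x{\left(r,R \right)} = \frac{r}{2}$ ($x{\left(r,R \right)} = r \frac{1}{2} = \frac{r}{2}$)
$t = -162$ ($t = 9 \cdot 3 \cdot \frac{1}{2} \cdot 4 \left(-3\right) = 9 \cdot 3 \cdot 2 \left(-3\right) = 9 \cdot 6 \left(-3\right) = 9 \left(-18\right) = -162$)
$\left(-62 + t\right) - 122 = \left(-62 - 162\right) - 122 = -224 - 122 = -346$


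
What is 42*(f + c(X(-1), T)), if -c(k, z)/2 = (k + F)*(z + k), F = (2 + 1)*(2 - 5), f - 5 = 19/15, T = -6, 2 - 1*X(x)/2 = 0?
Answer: -2884/5 ≈ -576.80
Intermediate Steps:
X(x) = 4 (X(x) = 4 - 2*0 = 4 + 0 = 4)
f = 94/15 (f = 5 + 19/15 = 94/15 ≈ 6.2667)
F = -9 (F = 3*(-3) = -9)
c(k, z) = -2*(-9 + k)*(k + z) (c(k, z) = -2*(k - 9)*(z + k) = -2*(-9 + k)*(k + z))
42*(f + c(X(-1), T)) = 42*(94/15 + (-2*4² + 18*4 + 18*(-6) - 2*4*(-6))) = 42*(94/15 + (-2*16 + 72 - 108 + 48)) = 42*(94/15 + (-32 + 72 - 108 + 48)) = 42*(94/15 - 20) = 42*(-206/15) = -2884/5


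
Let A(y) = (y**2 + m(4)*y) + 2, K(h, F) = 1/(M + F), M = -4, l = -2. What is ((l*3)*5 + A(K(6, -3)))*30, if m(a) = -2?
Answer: -40710/49 ≈ -830.82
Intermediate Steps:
K(h, F) = 1/(-4 + F)
A(y) = 2 + y**2 - 2*y (A(y) = (y**2 - 2*y) + 2 = 2 + y**2 - 2*y)
((l*3)*5 + A(K(6, -3)))*30 = (-2*3*5 + (2 + (1/(-4 - 3))**2 - 2/(-4 - 3)))*30 = (-6*5 + (2 + (1/(-7))**2 - 2/(-7)))*30 = (-30 + (2 + (-1/7)**2 - 2*(-1/7)))*30 = (-30 + (2 + 1/49 + 2/7))*30 = (-30 + 113/49)*30 = -1357/49*30 = -40710/49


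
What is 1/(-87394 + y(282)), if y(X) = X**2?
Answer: -1/7870 ≈ -0.00012706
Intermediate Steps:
1/(-87394 + y(282)) = 1/(-87394 + 282**2) = 1/(-87394 + 79524) = 1/(-7870) = -1/7870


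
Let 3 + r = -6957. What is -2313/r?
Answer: 771/2320 ≈ 0.33233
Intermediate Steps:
r = -6960 (r = -3 - 6957 = -6960)
-2313/r = -2313/(-6960) = -2313*(-1/6960) = 771/2320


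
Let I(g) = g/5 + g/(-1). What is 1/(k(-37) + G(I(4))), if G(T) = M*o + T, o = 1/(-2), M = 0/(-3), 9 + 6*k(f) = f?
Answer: -15/163 ≈ -0.092025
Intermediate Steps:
k(f) = -3/2 + f/6
M = 0 (M = 0*(-1/3) = 0)
o = -1/2 ≈ -0.50000
I(g) = -4*g/5 (I(g) = g*(1/5) + g*(-1) = g/5 - g = -4*g/5)
G(T) = T (G(T) = 0*(-1/2) + T = 0 + T = T)
1/(k(-37) + G(I(4))) = 1/((-3/2 + (1/6)*(-37)) - 4/5*4) = 1/((-3/2 - 37/6) - 16/5) = 1/(-23/3 - 16/5) = 1/(-163/15) = -15/163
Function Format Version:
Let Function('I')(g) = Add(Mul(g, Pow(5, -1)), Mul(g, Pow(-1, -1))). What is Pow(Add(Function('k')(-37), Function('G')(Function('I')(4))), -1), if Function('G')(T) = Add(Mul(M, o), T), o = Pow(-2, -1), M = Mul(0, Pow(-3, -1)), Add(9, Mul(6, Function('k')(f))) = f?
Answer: Rational(-15, 163) ≈ -0.092025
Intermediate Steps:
Function('k')(f) = Add(Rational(-3, 2), Mul(Rational(1, 6), f))
M = 0 (M = Mul(0, Rational(-1, 3)) = 0)
o = Rational(-1, 2) ≈ -0.50000
Function('I')(g) = Mul(Rational(-4, 5), g) (Function('I')(g) = Add(Mul(g, Rational(1, 5)), Mul(g, -1)) = Add(Mul(Rational(1, 5), g), Mul(-1, g)) = Mul(Rational(-4, 5), g))
Function('G')(T) = T (Function('G')(T) = Add(Mul(0, Rational(-1, 2)), T) = Add(0, T) = T)
Pow(Add(Function('k')(-37), Function('G')(Function('I')(4))), -1) = Pow(Add(Add(Rational(-3, 2), Mul(Rational(1, 6), -37)), Mul(Rational(-4, 5), 4)), -1) = Pow(Add(Add(Rational(-3, 2), Rational(-37, 6)), Rational(-16, 5)), -1) = Pow(Add(Rational(-23, 3), Rational(-16, 5)), -1) = Pow(Rational(-163, 15), -1) = Rational(-15, 163)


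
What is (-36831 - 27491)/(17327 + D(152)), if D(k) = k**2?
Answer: -64322/40431 ≈ -1.5909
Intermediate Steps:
(-36831 - 27491)/(17327 + D(152)) = (-36831 - 27491)/(17327 + 152**2) = -64322/(17327 + 23104) = -64322/40431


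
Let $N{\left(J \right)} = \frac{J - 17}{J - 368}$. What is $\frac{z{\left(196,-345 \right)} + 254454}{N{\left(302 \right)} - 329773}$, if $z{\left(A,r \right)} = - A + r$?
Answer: $- \frac{5586086}{7255101} \approx -0.76995$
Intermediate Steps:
$N{\left(J \right)} = \frac{-17 + J}{-368 + J}$
$z{\left(A,r \right)} = r - A$
$\frac{z{\left(196,-345 \right)} + 254454}{N{\left(302 \right)} - 329773} = \frac{\left(-345 - 196\right) + 254454}{\frac{-17 + 302}{-368 + 302} - 329773} = \frac{\left(-345 - 196\right) + 254454}{\frac{1}{-66} \cdot 285 - 329773} = \frac{-541 + 254454}{\left(- \frac{1}{66}\right) 285 - 329773} = \frac{253913}{- \frac{95}{22} - 329773} = \frac{253913}{- \frac{7255101}{22}} = 253913 \left(- \frac{22}{7255101}\right) = - \frac{5586086}{7255101}$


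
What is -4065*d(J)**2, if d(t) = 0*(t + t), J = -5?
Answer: 0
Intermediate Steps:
d(t) = 0 (d(t) = 0*(2*t) = 0)
-4065*d(J)**2 = -4065*0**2 = -4065*0 = 0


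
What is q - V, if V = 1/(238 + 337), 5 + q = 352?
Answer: 199524/575 ≈ 347.00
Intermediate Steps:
q = 347 (q = -5 + 352 = 347)
V = 1/575 ≈ 0.0017391
q - V = 347 - 1*1/575 = 347 - 1/575 = 199524/575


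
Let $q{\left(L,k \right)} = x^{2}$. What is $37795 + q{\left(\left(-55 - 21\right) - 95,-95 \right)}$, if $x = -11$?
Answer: $37916$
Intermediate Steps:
$q{\left(L,k \right)} = 121$ ($q{\left(L,k \right)} = \left(-11\right)^{2} = 121$)
$37795 + q{\left(\left(-55 - 21\right) - 95,-95 \right)} = 37795 + 121 = 37916$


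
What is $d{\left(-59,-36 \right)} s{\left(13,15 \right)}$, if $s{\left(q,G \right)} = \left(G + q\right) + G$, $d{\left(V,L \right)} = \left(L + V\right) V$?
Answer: $241015$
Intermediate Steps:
$d{\left(V,L \right)} = V \left(L + V\right)$
$s{\left(q,G \right)} = q + 2 G$
$d{\left(-59,-36 \right)} s{\left(13,15 \right)} = - 59 \left(-36 - 59\right) \left(13 + 2 \cdot 15\right) = \left(-59\right) \left(-95\right) \left(13 + 30\right) = 5605 \cdot 43 = 241015$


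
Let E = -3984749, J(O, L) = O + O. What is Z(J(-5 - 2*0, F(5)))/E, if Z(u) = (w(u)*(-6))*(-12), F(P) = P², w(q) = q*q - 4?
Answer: -6912/3984749 ≈ -0.0017346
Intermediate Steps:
w(q) = -4 + q² (w(q) = q² - 4 = -4 + q²)
J(O, L) = 2*O
Z(u) = -288 + 72*u² (Z(u) = ((-4 + u²)*(-6))*(-12) = (24 - 6*u²)*(-12) = -288 + 72*u²)
Z(J(-5 - 2*0, F(5)))/E = (-288 + 72*(2*(-5 - 2*0))²)/(-3984749) = (-288 + 72*(2*(-5 + 0))²)*(-1/3984749) = (-288 + 72*(2*(-5))²)*(-1/3984749) = (-288 + 72*(-10)²)*(-1/3984749) = (-288 + 72*100)*(-1/3984749) = (-288 + 7200)*(-1/3984749) = 6912*(-1/3984749) = -6912/3984749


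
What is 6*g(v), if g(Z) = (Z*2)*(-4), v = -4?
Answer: 192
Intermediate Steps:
g(Z) = -8*Z (g(Z) = (2*Z)*(-4) = -8*Z)
6*g(v) = 6*(-8*(-4)) = 6*32 = 192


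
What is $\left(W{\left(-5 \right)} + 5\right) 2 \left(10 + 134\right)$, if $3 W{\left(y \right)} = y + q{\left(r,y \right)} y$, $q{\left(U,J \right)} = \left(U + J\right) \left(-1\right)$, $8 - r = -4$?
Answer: $4320$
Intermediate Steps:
$r = 12$ ($r = 8 - -4 = 8 + 4 = 12$)
$q{\left(U,J \right)} = - J - U$ ($q{\left(U,J \right)} = \left(J + U\right) \left(-1\right) = - J - U$)
$W{\left(y \right)} = \frac{y}{3} + \frac{y \left(-12 - y\right)}{3}$ ($W{\left(y \right)} = \frac{y + \left(- y - 12\right) y}{3} = \frac{y + \left(-12 - y\right) y}{3} = \frac{y + y \left(-12 - y\right)}{3} = \frac{y}{3} + \frac{y \left(-12 - y\right)}{3}$)
$\left(W{\left(-5 \right)} + 5\right) 2 \left(10 + 134\right) = \left(\left(- \frac{1}{3}\right) \left(-5\right) \left(11 - 5\right) + 5\right) 2 \left(10 + 134\right) = \left(\left(- \frac{1}{3}\right) \left(-5\right) 6 + 5\right) 2 \cdot 144 = \left(10 + 5\right) 2 \cdot 144 = 15 \cdot 2 \cdot 144 = 30 \cdot 144 = 4320$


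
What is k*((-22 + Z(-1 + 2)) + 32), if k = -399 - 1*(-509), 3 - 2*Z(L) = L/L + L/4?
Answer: 4785/4 ≈ 1196.3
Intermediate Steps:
Z(L) = 1 - L/8 (Z(L) = 3/2 - (L/L + L/4)/2 = 3/2 - (1 + L*(1/4))/2 = 3/2 - (1 + L/4)/2 = 3/2 + (-1/2 - L/8) = 1 - L/8)
k = 110 (k = -399 + 509 = 110)
k*((-22 + Z(-1 + 2)) + 32) = 110*((-22 + (1 - (-1 + 2)/8)) + 32) = 110*((-22 + (1 - 1/8*1)) + 32) = 110*((-22 + (1 - 1/8)) + 32) = 110*((-22 + 7/8) + 32) = 110*(-169/8 + 32) = 110*(87/8) = 4785/4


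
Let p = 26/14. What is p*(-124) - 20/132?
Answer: -53231/231 ≈ -230.44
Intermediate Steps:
p = 13/7 (p = 26*(1/14) = 13/7 ≈ 1.8571)
p*(-124) - 20/132 = (13/7)*(-124) - 20/132 = -1612/7 - 20*1/132 = -1612/7 - 5/33 = -53231/231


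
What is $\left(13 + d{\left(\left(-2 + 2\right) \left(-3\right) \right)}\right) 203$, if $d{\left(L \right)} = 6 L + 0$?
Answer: $2639$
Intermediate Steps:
$d{\left(L \right)} = 6 L$
$\left(13 + d{\left(\left(-2 + 2\right) \left(-3\right) \right)}\right) 203 = \left(13 + 6 \left(-2 + 2\right) \left(-3\right)\right) 203 = \left(13 + 6 \cdot 0 \left(-3\right)\right) 203 = \left(13 + 6 \cdot 0\right) 203 = \left(13 + 0\right) 203 = 13 \cdot 203 = 2639$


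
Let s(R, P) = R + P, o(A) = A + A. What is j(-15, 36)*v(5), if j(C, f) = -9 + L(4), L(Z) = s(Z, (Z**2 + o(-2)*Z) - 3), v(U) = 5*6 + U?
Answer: -280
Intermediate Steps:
o(A) = 2*A
v(U) = 30 + U
s(R, P) = P + R
L(Z) = -3 + Z**2 - 3*Z (L(Z) = ((Z**2 + (2*(-2))*Z) - 3) + Z = ((Z**2 - 4*Z) - 3) + Z = (-3 + Z**2 - 4*Z) + Z = -3 + Z**2 - 3*Z)
j(C, f) = -8 (j(C, f) = -9 + (-3 + 4**2 - 3*4) = -9 + (-3 + 16 - 12) = -9 + 1 = -8)
j(-15, 36)*v(5) = -8*(30 + 5) = -8*35 = -280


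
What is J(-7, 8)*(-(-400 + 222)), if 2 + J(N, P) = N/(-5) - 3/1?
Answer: -3204/5 ≈ -640.80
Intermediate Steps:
J(N, P) = -5 - N/5 (J(N, P) = -2 + (N/(-5) - 3/1) = -2 + (N*(-1/5) - 3*1) = -2 + (-N/5 - 3) = -2 + (-3 - N/5) = -5 - N/5)
J(-7, 8)*(-(-400 + 222)) = (-5 - 1/5*(-7))*(-(-400 + 222)) = (-5 + 7/5)*(-1*(-178)) = -18/5*178 = -3204/5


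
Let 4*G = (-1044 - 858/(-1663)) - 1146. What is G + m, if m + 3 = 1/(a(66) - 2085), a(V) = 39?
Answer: -1872637945/3402498 ≈ -550.37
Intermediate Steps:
G = -910278/1663 (G = ((-1044 - 858/(-1663)) - 1146)/4 = ((-1044 - 858*(-1/1663)) - 1146)/4 = ((-1044 + 858/1663) - 1146)/4 = (-1735314/1663 - 1146)/4 = (¼)*(-3641112/1663) = -910278/1663 ≈ -547.37)
m = -6139/2046 (m = -3 + 1/(39 - 2085) = -3 + 1/(-2046) = -3 - 1/2046 = -6139/2046 ≈ -3.0005)
G + m = -910278/1663 - 6139/2046 = -1872637945/3402498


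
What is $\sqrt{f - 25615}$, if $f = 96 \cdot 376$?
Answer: $\sqrt{10481} \approx 102.38$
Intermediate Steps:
$f = 36096$
$\sqrt{f - 25615} = \sqrt{36096 - 25615} = \sqrt{10481}$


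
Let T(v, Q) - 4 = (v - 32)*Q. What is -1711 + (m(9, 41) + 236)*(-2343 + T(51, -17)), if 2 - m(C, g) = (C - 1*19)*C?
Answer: -874847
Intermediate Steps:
m(C, g) = 2 - C*(-19 + C) (m(C, g) = 2 - (C - 1*19)*C = 2 - (C - 19)*C = 2 - (-19 + C)*C = 2 - C*(-19 + C))
T(v, Q) = 4 + Q*(-32 + v) (T(v, Q) = 4 + (v - 32)*Q = 4 + (-32 + v)*Q = 4 + Q*(-32 + v))
-1711 + (m(9, 41) + 236)*(-2343 + T(51, -17)) = -1711 + ((2 - 1*9² + 19*9) + 236)*(-2343 + (4 - 32*(-17) - 17*51)) = -1711 + ((2 - 1*81 + 171) + 236)*(-2343 + (4 + 544 - 867)) = -1711 + ((2 - 81 + 171) + 236)*(-2343 - 319) = -1711 + (92 + 236)*(-2662) = -1711 + 328*(-2662) = -1711 - 873136 = -874847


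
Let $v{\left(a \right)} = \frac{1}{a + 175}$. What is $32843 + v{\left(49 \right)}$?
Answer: $\frac{7356833}{224} \approx 32843.0$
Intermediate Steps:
$v{\left(a \right)} = \frac{1}{175 + a}$
$32843 + v{\left(49 \right)} = 32843 + \frac{1}{175 + 49} = 32843 + \frac{1}{224} = \frac{7356833}{224}$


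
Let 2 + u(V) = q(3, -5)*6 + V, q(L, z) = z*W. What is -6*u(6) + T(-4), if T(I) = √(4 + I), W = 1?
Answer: 156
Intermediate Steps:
q(L, z) = z (q(L, z) = z*1 = z)
u(V) = -32 + V (u(V) = -2 + (-5*6 + V) = -2 + (-30 + V) = -32 + V)
-6*u(6) + T(-4) = -6*(-32 + 6) + √(4 - 4) = -6*(-26) + √0 = 156 + 0 = 156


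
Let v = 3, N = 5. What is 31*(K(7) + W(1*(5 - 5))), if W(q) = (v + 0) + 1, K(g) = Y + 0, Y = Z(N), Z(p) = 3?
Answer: 217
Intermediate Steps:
Y = 3
K(g) = 3 (K(g) = 3 + 0 = 3)
W(q) = 4 (W(q) = (3 + 0) + 1 = 3 + 1 = 4)
31*(K(7) + W(1*(5 - 5))) = 31*(3 + 4) = 31*7 = 217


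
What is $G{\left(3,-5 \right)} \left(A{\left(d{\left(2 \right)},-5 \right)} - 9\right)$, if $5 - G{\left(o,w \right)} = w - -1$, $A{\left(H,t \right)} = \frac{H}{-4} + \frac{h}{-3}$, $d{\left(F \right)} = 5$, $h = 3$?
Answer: $- \frac{405}{4} \approx -101.25$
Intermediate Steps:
$A{\left(H,t \right)} = -1 - \frac{H}{4}$ ($A{\left(H,t \right)} = \frac{H}{-4} + \frac{3}{-3} = H \left(- \frac{1}{4}\right) + 3 \left(- \frac{1}{3}\right) = - \frac{H}{4} - 1 = -1 - \frac{H}{4}$)
$G{\left(o,w \right)} = 4 - w$ ($G{\left(o,w \right)} = 5 - \left(w - -1\right) = 5 - \left(w + 1\right) = 5 - \left(1 + w\right) = 4 - w$)
$G{\left(3,-5 \right)} \left(A{\left(d{\left(2 \right)},-5 \right)} - 9\right) = \left(4 - -5\right) \left(\left(-1 - \frac{5}{4}\right) - 9\right) = \left(4 + 5\right) \left(\left(-1 - \frac{5}{4}\right) - 9\right) = 9 \left(- \frac{9}{4} - 9\right) = 9 \left(- \frac{45}{4}\right) = - \frac{405}{4}$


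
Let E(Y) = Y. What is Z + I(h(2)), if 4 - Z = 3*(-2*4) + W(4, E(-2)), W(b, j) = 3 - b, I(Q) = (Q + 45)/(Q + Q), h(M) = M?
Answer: 163/4 ≈ 40.750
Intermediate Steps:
I(Q) = (45 + Q)/(2*Q) (I(Q) = (45 + Q)/((2*Q)) = (45 + Q)*(1/(2*Q)) = (45 + Q)/(2*Q))
Z = 29 (Z = 4 - (3*(-2*4) + (3 - 1*4)) = 4 - (3*(-8) + (3 - 4)) = 4 - (-24 - 1) = 4 - 1*(-25) = 4 + 25 = 29)
Z + I(h(2)) = 29 + (½)*(45 + 2)/2 = 29 + (½)*(½)*47 = 29 + 47/4 = 163/4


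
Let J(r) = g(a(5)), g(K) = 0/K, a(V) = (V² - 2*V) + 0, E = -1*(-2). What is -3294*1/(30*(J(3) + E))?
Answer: -549/10 ≈ -54.900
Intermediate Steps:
E = 2
a(V) = V² - 2*V
g(K) = 0
J(r) = 0
-3294*1/(30*(J(3) + E)) = -3294*1/(30*(0 + 2)) = -3294/(2*30) = -3294/60 = -3294*1/60 = -549/10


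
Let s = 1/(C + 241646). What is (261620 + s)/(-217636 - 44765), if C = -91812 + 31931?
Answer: -15851119767/15898439255 ≈ -0.99702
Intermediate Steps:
C = -59881
s = 1/181765 (s = 1/(-59881 + 241646) = 1/181765 ≈ 5.5016e-6)
(261620 + s)/(-217636 - 44765) = (261620 + 1/181765)/(-217636 - 44765) = (47553359301/181765)/(-262401) = (47553359301/181765)*(-1/262401) = -15851119767/15898439255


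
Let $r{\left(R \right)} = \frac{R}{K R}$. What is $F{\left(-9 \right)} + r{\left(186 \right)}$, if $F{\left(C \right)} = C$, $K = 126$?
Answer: $- \frac{1133}{126} \approx -8.9921$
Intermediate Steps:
$r{\left(R \right)} = \frac{1}{126}$ ($r{\left(R \right)} = \frac{R}{126 R} = R \frac{1}{126 R} = \frac{1}{126}$)
$F{\left(-9 \right)} + r{\left(186 \right)} = -9 + \frac{1}{126} = - \frac{1133}{126}$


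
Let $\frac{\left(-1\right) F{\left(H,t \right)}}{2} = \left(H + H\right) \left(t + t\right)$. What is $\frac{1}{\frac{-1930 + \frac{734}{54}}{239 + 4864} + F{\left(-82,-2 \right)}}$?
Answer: $- \frac{137781}{180820415} \approx -0.00076198$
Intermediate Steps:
$F{\left(H,t \right)} = - 8 H t$ ($F{\left(H,t \right)} = - 2 \left(H + H\right) \left(t + t\right) = - 2 \cdot 2 H 2 t = - 2 \cdot 4 H t = - 8 H t$)
$\frac{1}{\frac{-1930 + \frac{734}{54}}{239 + 4864} + F{\left(-82,-2 \right)}} = \frac{1}{\frac{-1930 + \frac{734}{54}}{239 + 4864} - \left(-656\right) \left(-2\right)} = \frac{1}{\frac{-1930 + 734 \cdot \frac{1}{54}}{5103} - 1312} = \frac{1}{\left(-1930 + \frac{367}{27}\right) \frac{1}{5103} - 1312} = \frac{1}{\left(- \frac{51743}{27}\right) \frac{1}{5103} - 1312} = \frac{1}{- \frac{51743}{137781} - 1312} = \frac{1}{- \frac{180820415}{137781}} = - \frac{137781}{180820415}$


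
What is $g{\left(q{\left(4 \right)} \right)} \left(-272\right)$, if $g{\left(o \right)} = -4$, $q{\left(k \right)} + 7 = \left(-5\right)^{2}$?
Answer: $1088$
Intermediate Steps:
$q{\left(k \right)} = 18$ ($q{\left(k \right)} = -7 + \left(-5\right)^{2} = -7 + 25 = 18$)
$g{\left(q{\left(4 \right)} \right)} \left(-272\right) = \left(-4\right) \left(-272\right) = 1088$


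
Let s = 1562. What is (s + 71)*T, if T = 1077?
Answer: 1758741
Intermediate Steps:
(s + 71)*T = (1562 + 71)*1077 = 1633*1077 = 1758741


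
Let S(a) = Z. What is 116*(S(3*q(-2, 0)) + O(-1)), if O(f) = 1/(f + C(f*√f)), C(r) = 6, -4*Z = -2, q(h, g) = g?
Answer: 406/5 ≈ 81.200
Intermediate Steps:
Z = ½ (Z = -¼*(-2) = ½ ≈ 0.50000)
O(f) = 1/(6 + f) (O(f) = 1/(f + 6) = 1/(6 + f))
S(a) = ½
116*(S(3*q(-2, 0)) + O(-1)) = 116*(½ + 1/(6 - 1)) = 116*(½ + 1/5) = 116*(½ + ⅕) = 116*(7/10) = 406/5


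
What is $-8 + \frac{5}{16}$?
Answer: $- \frac{123}{16} \approx -7.6875$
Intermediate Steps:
$-8 + \frac{5}{16} = - \frac{123}{16}$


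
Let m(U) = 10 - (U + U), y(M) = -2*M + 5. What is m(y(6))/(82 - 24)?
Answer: 12/29 ≈ 0.41379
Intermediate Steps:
y(M) = 5 - 2*M
m(U) = 10 - 2*U
m(y(6))/(82 - 24) = (10 - 2*(5 - 2*6))/(82 - 24) = (10 - 2*(5 - 12))/58 = (10 - 2*(-7))*(1/58) = (10 + 14)*(1/58) = 24*(1/58) = 12/29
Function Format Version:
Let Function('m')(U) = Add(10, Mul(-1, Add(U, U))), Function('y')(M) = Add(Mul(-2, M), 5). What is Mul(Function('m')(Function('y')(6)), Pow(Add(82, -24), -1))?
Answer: Rational(12, 29) ≈ 0.41379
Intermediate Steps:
Function('y')(M) = Add(5, Mul(-2, M))
Function('m')(U) = Add(10, Mul(-2, U)) (Function('m')(U) = Add(10, Mul(-1, Mul(2, U))) = Add(10, Mul(-2, U)))
Mul(Function('m')(Function('y')(6)), Pow(Add(82, -24), -1)) = Mul(Add(10, Mul(-2, Add(5, Mul(-2, 6)))), Pow(Add(82, -24), -1)) = Mul(Add(10, Mul(-2, Add(5, -12))), Pow(58, -1)) = Mul(Add(10, Mul(-2, -7)), Rational(1, 58)) = Mul(Add(10, 14), Rational(1, 58)) = Mul(24, Rational(1, 58)) = Rational(12, 29)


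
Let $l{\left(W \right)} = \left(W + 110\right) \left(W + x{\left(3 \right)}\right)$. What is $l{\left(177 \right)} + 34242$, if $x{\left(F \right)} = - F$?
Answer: $84180$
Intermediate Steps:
$l{\left(W \right)} = \left(-3 + W\right) \left(110 + W\right)$ ($l{\left(W \right)} = \left(W + 110\right) \left(W - 3\right) = \left(110 + W\right) \left(W - 3\right) = \left(110 + W\right) \left(-3 + W\right) = \left(-3 + W\right) \left(110 + W\right)$)
$l{\left(177 \right)} + 34242 = \left(-330 + 177^{2} + 107 \cdot 177\right) + 34242 = \left(-330 + 31329 + 18939\right) + 34242 = 49938 + 34242 = 84180$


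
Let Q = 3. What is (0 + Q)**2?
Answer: 9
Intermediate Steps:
(0 + Q)**2 = (0 + 3)**2 = 3**2 = 9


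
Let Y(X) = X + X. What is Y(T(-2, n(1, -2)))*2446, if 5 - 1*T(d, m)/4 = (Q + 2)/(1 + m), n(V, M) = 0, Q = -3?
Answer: 117408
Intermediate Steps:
T(d, m) = 20 + 4/(1 + m) (T(d, m) = 20 - 4*(-3 + 2)/(1 + m) = 20 - (-4)/(1 + m) = 20 + 4/(1 + m))
Y(X) = 2*X
Y(T(-2, n(1, -2)))*2446 = (2*(4*(6 + 5*0)/(1 + 0)))*2446 = (2*(4*(6 + 0)/1))*2446 = (2*(4*1*6))*2446 = (2*24)*2446 = 48*2446 = 117408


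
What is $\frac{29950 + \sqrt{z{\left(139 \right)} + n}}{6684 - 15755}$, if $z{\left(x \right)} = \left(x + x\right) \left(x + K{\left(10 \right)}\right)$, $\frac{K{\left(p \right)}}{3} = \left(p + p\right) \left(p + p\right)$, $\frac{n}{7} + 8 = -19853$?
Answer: $- \frac{29950}{9071} - \frac{\sqrt{233215}}{9071} \approx -3.355$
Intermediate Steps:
$n = -139027$ ($n = -56 + 7 \left(-19853\right) = -56 - 138971 = -139027$)
$K{\left(p \right)} = 12 p^{2}$ ($K{\left(p \right)} = 3 \left(p + p\right) \left(p + p\right) = 3 \cdot 2 p 2 p = 3 \cdot 4 p^{2} = 12 p^{2}$)
$z{\left(x \right)} = 2 x \left(1200 + x\right)$ ($z{\left(x \right)} = \left(x + x\right) \left(x + 12 \cdot 10^{2}\right) = 2 x \left(x + 12 \cdot 100\right) = 2 x \left(x + 1200\right) = 2 x \left(1200 + x\right)$)
$\frac{29950 + \sqrt{z{\left(139 \right)} + n}}{6684 - 15755} = \frac{29950 + \sqrt{2 \cdot 139 \left(1200 + 139\right) - 139027}}{6684 - 15755} = \frac{29950 + \sqrt{2 \cdot 139 \cdot 1339 - 139027}}{-9071} = \left(29950 + \sqrt{372242 - 139027}\right) \left(- \frac{1}{9071}\right) = \left(29950 + \sqrt{233215}\right) \left(- \frac{1}{9071}\right) = - \frac{29950}{9071} - \frac{\sqrt{233215}}{9071}$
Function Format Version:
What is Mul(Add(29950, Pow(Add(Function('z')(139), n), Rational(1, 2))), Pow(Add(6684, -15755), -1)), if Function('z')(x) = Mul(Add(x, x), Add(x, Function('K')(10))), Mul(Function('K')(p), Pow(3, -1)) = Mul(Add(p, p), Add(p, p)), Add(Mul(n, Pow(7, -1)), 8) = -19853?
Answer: Add(Rational(-29950, 9071), Mul(Rational(-1, 9071), Pow(233215, Rational(1, 2)))) ≈ -3.3550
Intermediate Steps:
n = -139027 (n = Add(-56, Mul(7, -19853)) = Add(-56, -138971) = -139027)
Function('K')(p) = Mul(12, Pow(p, 2)) (Function('K')(p) = Mul(3, Mul(Add(p, p), Add(p, p))) = Mul(3, Mul(Mul(2, p), Mul(2, p))) = Mul(3, Mul(4, Pow(p, 2))) = Mul(12, Pow(p, 2)))
Function('z')(x) = Mul(2, x, Add(1200, x)) (Function('z')(x) = Mul(Add(x, x), Add(x, Mul(12, Pow(10, 2)))) = Mul(Mul(2, x), Add(x, Mul(12, 100))) = Mul(Mul(2, x), Add(x, 1200)) = Mul(Mul(2, x), Add(1200, x)) = Mul(2, x, Add(1200, x)))
Mul(Add(29950, Pow(Add(Function('z')(139), n), Rational(1, 2))), Pow(Add(6684, -15755), -1)) = Mul(Add(29950, Pow(Add(Mul(2, 139, Add(1200, 139)), -139027), Rational(1, 2))), Pow(Add(6684, -15755), -1)) = Mul(Add(29950, Pow(Add(Mul(2, 139, 1339), -139027), Rational(1, 2))), Pow(-9071, -1)) = Mul(Add(29950, Pow(Add(372242, -139027), Rational(1, 2))), Rational(-1, 9071)) = Mul(Add(29950, Pow(233215, Rational(1, 2))), Rational(-1, 9071)) = Add(Rational(-29950, 9071), Mul(Rational(-1, 9071), Pow(233215, Rational(1, 2))))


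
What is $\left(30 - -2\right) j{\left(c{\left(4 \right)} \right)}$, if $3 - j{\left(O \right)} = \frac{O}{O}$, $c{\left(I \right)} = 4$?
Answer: $64$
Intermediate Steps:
$j{\left(O \right)} = 2$ ($j{\left(O \right)} = 3 - \frac{O}{O} = 3 - 1 = 2$)
$\left(30 - -2\right) j{\left(c{\left(4 \right)} \right)} = \left(30 - -2\right) 2 = \left(30 + 2\right) 2 = 32 \cdot 2 = 64$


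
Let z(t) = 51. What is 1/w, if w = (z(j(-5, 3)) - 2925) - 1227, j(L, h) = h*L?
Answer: -1/4101 ≈ -0.00024384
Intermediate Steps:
j(L, h) = L*h
w = -4101 (w = (51 - 2925) - 1227 = -2874 - 1227 = -4101)
1/w = 1/(-4101) = -1/4101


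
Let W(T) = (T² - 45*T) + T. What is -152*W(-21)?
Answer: -207480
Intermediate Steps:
W(T) = T² - 44*T
-152*W(-21) = -(-3192)*(-44 - 21) = -(-3192)*(-65) = -152*1365 = -207480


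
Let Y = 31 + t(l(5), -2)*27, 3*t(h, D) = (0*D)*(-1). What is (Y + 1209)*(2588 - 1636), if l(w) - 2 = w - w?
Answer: 1180480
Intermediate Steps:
l(w) = 2 (l(w) = 2 + (w - w) = 2 + 0 = 2)
t(h, D) = 0 (t(h, D) = ((0*D)*(-1))/3 = (0*(-1))/3 = (1/3)*0 = 0)
Y = 31 (Y = 31 + 0*27 = 31 + 0 = 31)
(Y + 1209)*(2588 - 1636) = (31 + 1209)*(2588 - 1636) = 1240*952 = 1180480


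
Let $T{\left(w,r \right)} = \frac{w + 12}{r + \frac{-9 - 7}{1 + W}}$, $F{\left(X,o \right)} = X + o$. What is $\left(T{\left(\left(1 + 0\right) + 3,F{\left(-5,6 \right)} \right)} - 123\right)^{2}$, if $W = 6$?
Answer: $\frac{1485961}{81} \approx 18345.0$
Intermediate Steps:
$T{\left(w,r \right)} = \frac{12 + w}{- \frac{16}{7} + r}$ ($T{\left(w,r \right)} = \frac{w + 12}{r + \frac{-9 - 7}{1 + 6}} = \frac{12 + w}{r - \frac{16}{7}} = \frac{12 + w}{- \frac{16}{7} + r}$)
$\left(T{\left(\left(1 + 0\right) + 3,F{\left(-5,6 \right)} \right)} - 123\right)^{2} = \left(\frac{7 \left(12 + \left(\left(1 + 0\right) + 3\right)\right)}{-16 + 7 \left(-5 + 6\right)} - 123\right)^{2} = \left(\frac{7 \left(12 + \left(1 + 3\right)\right)}{-16 + 7 \cdot 1} - 123\right)^{2} = \left(\frac{7 \left(12 + 4\right)}{-16 + 7} - 123\right)^{2} = \left(7 \frac{1}{-9} \cdot 16 - 123\right)^{2} = \left(7 \left(- \frac{1}{9}\right) 16 - 123\right)^{2} = \left(- \frac{112}{9} - 123\right)^{2} = \left(- \frac{1219}{9}\right)^{2} = \frac{1485961}{81}$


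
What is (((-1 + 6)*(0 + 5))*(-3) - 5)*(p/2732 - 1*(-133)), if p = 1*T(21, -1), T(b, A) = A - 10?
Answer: -7266900/683 ≈ -10640.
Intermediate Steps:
T(b, A) = -10 + A
p = -11 (p = 1*(-10 - 1) = 1*(-11) = -11)
(((-1 + 6)*(0 + 5))*(-3) - 5)*(p/2732 - 1*(-133)) = (((-1 + 6)*(0 + 5))*(-3) - 5)*(-11/2732 - 1*(-133)) = ((5*5)*(-3) - 5)*(-11*1/2732 + 133) = (25*(-3) - 5)*(-11/2732 + 133) = (-75 - 5)*(363345/2732) = -80*363345/2732 = -7266900/683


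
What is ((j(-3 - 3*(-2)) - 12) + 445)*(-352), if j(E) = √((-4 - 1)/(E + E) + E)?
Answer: -152416 - 176*√78/3 ≈ -1.5293e+5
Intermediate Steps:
j(E) = √(E - 5/(2*E)) (j(E) = √(-5*1/(2*E) + E) = √(-5/(2*E) + E) = √(E - 5/(2*E)))
((j(-3 - 3*(-2)) - 12) + 445)*(-352) = ((√(-10/(-3 - 3*(-2)) + 4*(-3 - 3*(-2)))/2 - 12) + 445)*(-352) = ((√(-10/(-3 + 6) + 4*(-3 + 6))/2 - 12) + 445)*(-352) = ((√(-10/3 + 4*3)/2 - 12) + 445)*(-352) = ((√(-10*⅓ + 12)/2 - 12) + 445)*(-352) = ((√(-10/3 + 12)/2 - 12) + 445)*(-352) = ((√(26/3)/2 - 12) + 445)*(-352) = (((√78/3)/2 - 12) + 445)*(-352) = ((√78/6 - 12) + 445)*(-352) = ((-12 + √78/6) + 445)*(-352) = (433 + √78/6)*(-352) = -152416 - 176*√78/3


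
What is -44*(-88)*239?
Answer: 925408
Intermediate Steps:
-44*(-88)*239 = 3872*239 = 925408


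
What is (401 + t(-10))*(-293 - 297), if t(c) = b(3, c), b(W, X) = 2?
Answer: -237770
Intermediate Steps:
t(c) = 2
(401 + t(-10))*(-293 - 297) = (401 + 2)*(-293 - 297) = 403*(-590) = -237770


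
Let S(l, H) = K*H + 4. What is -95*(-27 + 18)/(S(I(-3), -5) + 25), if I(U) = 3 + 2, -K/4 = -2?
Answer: -855/11 ≈ -77.727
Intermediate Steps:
K = 8 (K = -4*(-2) = 8)
I(U) = 5
S(l, H) = 4 + 8*H (S(l, H) = 8*H + 4 = 4 + 8*H)
-95*(-27 + 18)/(S(I(-3), -5) + 25) = -95*(-27 + 18)/((4 + 8*(-5)) + 25) = -(-855)/((4 - 40) + 25) = -(-855)/(-36 + 25) = -(-855)/(-11) = -(-855)*(-1)/11 = -95*9/11 = -855/11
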